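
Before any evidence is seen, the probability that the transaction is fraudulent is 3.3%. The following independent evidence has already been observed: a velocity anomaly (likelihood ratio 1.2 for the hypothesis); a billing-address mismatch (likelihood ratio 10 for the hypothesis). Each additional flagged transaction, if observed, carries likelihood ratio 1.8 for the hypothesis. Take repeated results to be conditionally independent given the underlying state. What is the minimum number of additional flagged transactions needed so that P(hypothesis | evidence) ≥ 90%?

6

Prior odds = 0.033/0.967 = 33/967.
Combined Bayes factor of the evidence already in hand = 1.2 × 10 = 12.
Odds after that evidence = (33/967) × 12 = 396/967.
Target odds = 0.9/0.1 = 9.
Need 1.8ⁿ ≥ 9 ÷ (396/967) = 967/44.
1.8⁵ = 18.89568 falls short of 967/44 but 1.8⁶ = 531441/15625 reaches it, so n = 6.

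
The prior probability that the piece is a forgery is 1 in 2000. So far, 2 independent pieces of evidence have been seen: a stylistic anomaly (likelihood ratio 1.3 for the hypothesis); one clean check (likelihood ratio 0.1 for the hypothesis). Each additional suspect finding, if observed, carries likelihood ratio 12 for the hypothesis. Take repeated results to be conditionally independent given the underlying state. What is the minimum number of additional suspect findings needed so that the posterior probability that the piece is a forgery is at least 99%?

Prior odds = 0.0005/0.9995 = 1/1999.
Combined Bayes factor of the evidence already in hand = 1.3 × 0.1 = 0.13.
Odds after that evidence = (1/1999) × 0.13 = 13/199900.
Target odds = 0.99/0.01 = 99.
Need 12ⁿ ≥ 99 ÷ (13/199900) = 19790100/13.
12⁵ = 248832 falls short of 19790100/13 but 12⁶ = 2985984 reaches it, so n = 6.

6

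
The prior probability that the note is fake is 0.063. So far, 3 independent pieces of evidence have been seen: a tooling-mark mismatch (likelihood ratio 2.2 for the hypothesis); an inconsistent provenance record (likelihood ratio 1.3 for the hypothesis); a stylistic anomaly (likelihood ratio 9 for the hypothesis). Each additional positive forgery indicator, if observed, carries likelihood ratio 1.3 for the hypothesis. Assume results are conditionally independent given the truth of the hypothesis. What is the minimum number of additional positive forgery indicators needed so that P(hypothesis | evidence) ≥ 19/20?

Prior odds = 0.063/0.937 = 63/937.
Combined Bayes factor of the evidence already in hand = 2.2 × 1.3 × 9 = 25.74.
Odds after that evidence = (63/937) × 25.74 = 81081/46850.
Target odds = 0.95/0.05 = 19.
Need 1.3ⁿ ≥ 19 ÷ (81081/46850) = 890150/81081.
1.3⁹ ≈10.6045 falls short of 890150/81081 but 1.3¹⁰ ≈13.7858 reaches it, so n = 10.

10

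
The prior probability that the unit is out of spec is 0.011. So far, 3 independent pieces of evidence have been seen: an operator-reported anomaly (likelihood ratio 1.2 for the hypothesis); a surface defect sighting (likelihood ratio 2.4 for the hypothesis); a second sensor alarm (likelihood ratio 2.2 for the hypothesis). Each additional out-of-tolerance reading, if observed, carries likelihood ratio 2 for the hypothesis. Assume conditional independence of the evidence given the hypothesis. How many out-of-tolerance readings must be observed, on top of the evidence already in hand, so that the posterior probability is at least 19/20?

Prior odds = 0.011/0.989 = 11/989.
Combined Bayes factor of the evidence already in hand = 1.2 × 2.4 × 2.2 = 6.336.
Odds after that evidence = (11/989) × 6.336 = 8712/123625.
Target odds = 0.95/0.05 = 19.
Need 2ⁿ ≥ 19 ÷ (8712/123625) = 2348875/8712.
2⁸ = 256 falls short of 2348875/8712 but 2⁹ = 512 reaches it, so n = 9.

9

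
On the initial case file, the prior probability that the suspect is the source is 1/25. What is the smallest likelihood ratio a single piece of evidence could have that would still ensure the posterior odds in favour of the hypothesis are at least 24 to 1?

576

Prior odds = 0.04/0.96 = 1/24.
Target odds = 24.
Required Bayes factor = 24 ÷ (1/24) = 576.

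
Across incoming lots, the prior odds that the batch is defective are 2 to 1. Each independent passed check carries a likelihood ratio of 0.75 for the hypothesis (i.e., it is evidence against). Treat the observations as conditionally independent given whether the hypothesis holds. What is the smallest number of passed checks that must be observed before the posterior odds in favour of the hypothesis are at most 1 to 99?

19

Prior odds = 2.
Likelihood ratio per passed check = 0.75.
Target odds = 1/99.
Require 0.75ⁿ ≤ 1/99 ÷ 2 = 1/198.
0.75¹⁸ ≈0.00563771 is still above 1/198 but 0.75¹⁹ ≈0.00422828 is at or below it, so n = 19.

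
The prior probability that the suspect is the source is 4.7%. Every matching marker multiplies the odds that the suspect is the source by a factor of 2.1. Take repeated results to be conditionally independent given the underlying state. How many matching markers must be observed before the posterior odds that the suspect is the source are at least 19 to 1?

9

Prior odds = 0.047/0.953 = 47/953.
Likelihood ratio per matching marker = 2.1.
Target odds = 19.
Need (47/953) × 2.1ⁿ ≥ 19, i.e. 2.1ⁿ ≥ 18107/47.
2.1⁸ ≈378.229 falls short of 18107/47 but 2.1⁹ ≈794.28 reaches it, so n = 9.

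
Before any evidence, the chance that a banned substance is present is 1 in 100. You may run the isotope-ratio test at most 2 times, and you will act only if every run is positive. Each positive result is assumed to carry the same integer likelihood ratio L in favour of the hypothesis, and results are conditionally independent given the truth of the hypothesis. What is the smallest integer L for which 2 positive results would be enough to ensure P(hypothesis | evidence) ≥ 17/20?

24

Prior odds = 0.01/0.99 = 1/99.
Target odds = 0.85/0.15 = 17/3.
Need L² ≥ 17/3 ÷ (1/99) = 561.
23² = 529 < 561 ≤ 576 = 24², so L = 24.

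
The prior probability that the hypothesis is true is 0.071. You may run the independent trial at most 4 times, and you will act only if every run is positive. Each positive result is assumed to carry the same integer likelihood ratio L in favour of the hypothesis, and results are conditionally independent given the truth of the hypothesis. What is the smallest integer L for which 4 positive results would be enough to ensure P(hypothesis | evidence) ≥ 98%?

6

Prior odds = 0.071/0.929 = 71/929.
Target odds = 0.98/0.02 = 49.
Need L⁴ ≥ 49 ÷ (71/929) = 45521/71.
5⁴ = 625 < 45521/71 ≤ 1296 = 6⁴, so L = 6.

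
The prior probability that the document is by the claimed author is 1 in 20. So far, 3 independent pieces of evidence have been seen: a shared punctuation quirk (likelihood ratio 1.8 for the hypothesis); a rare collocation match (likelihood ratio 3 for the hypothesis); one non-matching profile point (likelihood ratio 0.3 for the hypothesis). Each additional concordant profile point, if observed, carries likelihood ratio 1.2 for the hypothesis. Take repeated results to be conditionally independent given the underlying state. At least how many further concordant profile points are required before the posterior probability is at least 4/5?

22

Prior odds = 0.05/0.95 = 1/19.
Combined Bayes factor of the evidence already in hand = 1.8 × 3 × 0.3 = 1.62.
Odds after that evidence = (1/19) × 1.62 = 81/950.
Target odds = 0.8/0.2 = 4.
Need 1.2ⁿ ≥ 4 ÷ (81/950) = 3800/81.
1.2²¹ ≈46.0051 falls short of 3800/81 but 1.2²² ≈55.2061 reaches it, so n = 22.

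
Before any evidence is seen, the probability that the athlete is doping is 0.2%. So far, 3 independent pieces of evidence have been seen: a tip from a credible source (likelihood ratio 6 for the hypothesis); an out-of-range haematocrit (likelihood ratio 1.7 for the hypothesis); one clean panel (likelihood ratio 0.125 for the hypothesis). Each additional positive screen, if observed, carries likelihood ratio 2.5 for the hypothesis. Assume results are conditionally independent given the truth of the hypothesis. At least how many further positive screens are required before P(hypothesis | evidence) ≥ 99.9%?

15

Prior odds = 0.002/0.998 = 1/499.
Combined Bayes factor of the evidence already in hand = 6 × 1.7 × 0.125 = 1.275.
Odds after that evidence = (1/499) × 1.275 = 51/19960.
Target odds = 0.999/0.001 = 999.
Need 2.5ⁿ ≥ 999 ÷ (51/19960) = 6646680/17.
2.5¹⁴ ≈372529 falls short of 6646680/17 but 2.5¹⁵ ≈931323 reaches it, so n = 15.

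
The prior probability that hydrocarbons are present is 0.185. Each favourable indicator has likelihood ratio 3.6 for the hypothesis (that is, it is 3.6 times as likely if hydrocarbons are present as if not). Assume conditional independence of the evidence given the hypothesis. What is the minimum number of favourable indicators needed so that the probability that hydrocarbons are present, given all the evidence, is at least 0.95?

4

Prior odds = 0.185/0.815 = 37/163.
Likelihood ratio per favourable indicator = 3.6.
Target posterior odds = 0.95/0.05 = 19.
Need (37/163) × 3.6ⁿ ≥ 19, i.e. 3.6ⁿ ≥ 3097/37.
3.6³ = 46.656 falls short of 3097/37 but 3.6⁴ = 167.9616 reaches it, so n = 4.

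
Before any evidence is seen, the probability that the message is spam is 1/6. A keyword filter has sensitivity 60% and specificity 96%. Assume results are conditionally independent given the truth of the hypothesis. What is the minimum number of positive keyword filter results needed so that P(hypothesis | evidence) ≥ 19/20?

Prior odds = (1/6)/(5/6) = 0.2.
False-positive rate = 1 − 0.96 = 0.04; likelihood ratio of a positive = 0.6/0.04 = 15.
Target posterior odds = 0.95/0.05 = 19.
Require 15ⁿ ≥ 19 ÷ 0.2 = 95.
15¹ = 15 falls short of 95 but 15² = 225 reaches it, so n = 2.

2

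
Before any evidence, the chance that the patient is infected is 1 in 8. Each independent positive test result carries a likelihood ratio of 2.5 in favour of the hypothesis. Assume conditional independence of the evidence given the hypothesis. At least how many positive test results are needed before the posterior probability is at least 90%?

Prior odds: 0.125 ÷ 0.875 = 1/7.
Likelihood ratio per positive test result = 2.5.
Target posterior odds = 0.9/0.1 = 9.
Need (1/7) × 2.5ⁿ ≥ 9, i.e. 2.5ⁿ ≥ 63.
2.5⁴ = 39.0625 falls short of 63 but 2.5⁵ = 97.65625 reaches it, so n = 5.

5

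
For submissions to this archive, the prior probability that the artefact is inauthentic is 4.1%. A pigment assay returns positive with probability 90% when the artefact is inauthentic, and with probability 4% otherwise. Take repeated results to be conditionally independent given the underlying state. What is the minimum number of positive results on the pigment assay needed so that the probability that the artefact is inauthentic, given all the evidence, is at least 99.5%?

3

Prior odds: 0.041 ÷ 0.959 = 41/959.
Likelihood ratio of a positive result = 0.9/0.04 = 22.5.
Target posterior odds = 0.995/0.005 = 199.
Need (41/959) × 22.5ⁿ ≥ 199, i.e. 22.5ⁿ ≥ 190841/41.
22.5² = 506.25 falls short of 190841/41 but 22.5³ = 11390.625 reaches it, so n = 3.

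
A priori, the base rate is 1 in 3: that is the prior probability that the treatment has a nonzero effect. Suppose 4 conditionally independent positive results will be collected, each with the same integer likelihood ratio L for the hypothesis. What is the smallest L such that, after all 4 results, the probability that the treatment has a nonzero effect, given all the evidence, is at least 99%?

Prior odds = (1/3)/(2/3) = 0.5.
Target odds = 0.99/0.01 = 99.
Need L⁴ ≥ 99 ÷ 0.5 = 198.
3⁴ = 81 < 198 ≤ 256 = 4⁴, so L = 4.

4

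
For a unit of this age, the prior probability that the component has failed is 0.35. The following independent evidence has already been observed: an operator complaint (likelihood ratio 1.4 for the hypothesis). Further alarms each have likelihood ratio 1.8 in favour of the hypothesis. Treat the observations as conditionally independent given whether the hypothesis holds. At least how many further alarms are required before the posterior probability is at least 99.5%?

Prior odds = 0.35/0.65 = 7/13.
Bayes factor of the evidence already in hand = 1.4.
Odds after that evidence = (7/13) × 1.4 = 49/65.
Target odds = 0.995/0.005 = 199.
Need 1.8ⁿ ≥ 199 ÷ (49/65) = 12935/49.
1.8⁹ = 387420489/1953125 falls short of 12935/49 but 1.8¹⁰ ≈357.047 reaches it, so n = 10.

10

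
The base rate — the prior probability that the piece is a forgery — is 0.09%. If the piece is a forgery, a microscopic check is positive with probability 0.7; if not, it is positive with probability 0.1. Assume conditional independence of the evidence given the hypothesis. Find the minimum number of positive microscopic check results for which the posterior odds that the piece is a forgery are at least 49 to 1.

Prior odds = 0.0009/0.9991 = 9/9991.
Likelihood ratio of a positive = 0.7/0.1 = 7.
Target odds = 49.
Need (9/9991) × 7ⁿ ≥ 49, i.e. 7ⁿ ≥ 489559/9.
7⁵ = 16807 falls short of 489559/9 but 7⁶ = 117649 reaches it, so n = 6.

6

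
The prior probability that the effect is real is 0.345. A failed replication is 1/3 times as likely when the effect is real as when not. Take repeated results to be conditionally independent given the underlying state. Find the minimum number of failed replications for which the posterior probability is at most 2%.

3

Prior odds = 0.345/0.655 = 69/131.
Likelihood ratio per failed replication = 1/3.
Target posterior odds = 0.02/0.98 = 1/49.
Need (69/131) × (1/3)ⁿ ≤ 1/49, i.e. (1/3)ⁿ ≤ 131/3381.
(1/3)² = 1/9 is still above 131/3381 but (1/3)³ = 1/27 is at or below it, so n = 3.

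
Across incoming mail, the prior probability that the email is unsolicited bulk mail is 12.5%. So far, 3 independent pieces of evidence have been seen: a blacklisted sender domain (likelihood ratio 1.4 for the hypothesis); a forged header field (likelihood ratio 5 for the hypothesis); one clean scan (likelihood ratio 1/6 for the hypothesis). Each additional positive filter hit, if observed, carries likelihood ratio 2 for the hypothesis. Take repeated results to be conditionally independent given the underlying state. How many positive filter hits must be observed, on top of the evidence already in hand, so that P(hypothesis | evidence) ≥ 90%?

Prior odds = 0.125/0.875 = 1/7.
Combined Bayes factor of the evidence already in hand = 1.4 × 5 × (1/6) = 7/6.
Odds after that evidence = (1/7) × 7/6 = 1/6.
Target odds = 0.9/0.1 = 9.
Need 2ⁿ ≥ 9 ÷ (1/6) = 54.
2⁵ = 32 falls short of 54 but 2⁶ = 64 reaches it, so n = 6.

6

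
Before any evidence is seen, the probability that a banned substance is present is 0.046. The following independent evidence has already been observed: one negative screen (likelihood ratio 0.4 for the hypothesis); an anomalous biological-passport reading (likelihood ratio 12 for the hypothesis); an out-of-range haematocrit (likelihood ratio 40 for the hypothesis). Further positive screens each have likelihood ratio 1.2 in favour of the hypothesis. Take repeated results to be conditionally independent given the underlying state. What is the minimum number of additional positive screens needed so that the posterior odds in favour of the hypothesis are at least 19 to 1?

4

Prior odds = 0.046/0.954 = 23/477.
Combined Bayes factor of the evidence already in hand = 0.4 × 12 × 40 = 192.
Odds after that evidence = (23/477) × 192 = 1472/159.
Target odds = 19.
Need 1.2ⁿ ≥ 19 ÷ (1472/159) = 3021/1472.
1.2³ = 1.728 falls short of 3021/1472 but 1.2⁴ = 2.0736 reaches it, so n = 4.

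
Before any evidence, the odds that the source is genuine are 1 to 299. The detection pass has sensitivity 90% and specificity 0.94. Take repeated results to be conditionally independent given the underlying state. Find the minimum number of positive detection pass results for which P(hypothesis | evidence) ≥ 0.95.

Prior odds = 1/299.
False-positive rate = 1 − 0.94 = 0.06; likelihood ratio of a positive = 0.9/0.06 = 15.
Target posterior odds = 0.95/0.05 = 19.
Need (1/299) × 15ⁿ ≥ 19, i.e. 15ⁿ ≥ 5681.
15³ = 3375 falls short of 5681 but 15⁴ = 50625 reaches it, so n = 4.

4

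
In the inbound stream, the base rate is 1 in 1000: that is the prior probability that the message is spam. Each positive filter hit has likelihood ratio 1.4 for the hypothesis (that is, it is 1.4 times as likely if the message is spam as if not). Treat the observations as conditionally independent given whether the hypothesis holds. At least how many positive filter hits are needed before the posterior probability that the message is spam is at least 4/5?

25

Prior odds: 0.001 ÷ 0.999 = 1/999.
Likelihood ratio per positive filter hit = 1.4.
Target posterior odds = 0.8/0.2 = 4.
Require 1.4ⁿ ≥ 4 ÷ (1/999) = 3996.
1.4²⁴ ≈3214.2 falls short of 3996 but 1.4²⁵ ≈4499.88 reaches it, so n = 25.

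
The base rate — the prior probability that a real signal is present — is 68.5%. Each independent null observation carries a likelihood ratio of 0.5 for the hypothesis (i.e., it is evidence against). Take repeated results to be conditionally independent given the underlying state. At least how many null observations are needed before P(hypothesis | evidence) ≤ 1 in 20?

6

Prior odds: 0.685 ÷ 0.315 = 137/63.
Likelihood ratio per null observation = 0.5.
Target odds: 0.05 ÷ 0.95 = 1/19.
Require 0.5ⁿ ≤ 1/19 ÷ (137/63) = 63/2603.
0.5⁵ = 0.03125 is still above 63/2603 but 0.5⁶ = 0.015625 is at or below it, so n = 6.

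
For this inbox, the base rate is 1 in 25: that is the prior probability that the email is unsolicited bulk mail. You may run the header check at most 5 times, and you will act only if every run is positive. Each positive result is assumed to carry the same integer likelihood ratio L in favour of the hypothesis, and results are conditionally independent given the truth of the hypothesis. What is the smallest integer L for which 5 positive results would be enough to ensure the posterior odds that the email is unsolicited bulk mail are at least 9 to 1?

3

Prior odds = 0.04/0.96 = 1/24.
Target odds = 9.
Need L⁵ ≥ 9 ÷ (1/24) = 216.
2⁵ = 32 < 216 ≤ 243 = 3⁵, so L = 3.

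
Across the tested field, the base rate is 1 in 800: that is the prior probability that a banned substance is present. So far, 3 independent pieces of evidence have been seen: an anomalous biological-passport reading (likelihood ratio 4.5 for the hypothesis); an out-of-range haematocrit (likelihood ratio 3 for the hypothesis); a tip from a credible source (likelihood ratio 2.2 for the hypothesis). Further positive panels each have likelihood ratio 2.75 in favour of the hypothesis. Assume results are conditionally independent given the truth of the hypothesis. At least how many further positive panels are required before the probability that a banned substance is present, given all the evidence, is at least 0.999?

11

Prior odds = 0.00125/0.99875 = 1/799.
Combined Bayes factor of the evidence already in hand = 4.5 × 3 × 2.2 = 29.7.
Odds after that evidence = (1/799) × 29.7 = 297/7990.
Target odds = 0.999/0.001 = 999.
Need 2.75ⁿ ≥ 999 ÷ (297/7990) = 295630/11.
2.75¹⁰ ≈24735.9 falls short of 295630/11 but 2.75¹¹ ≈68023.6 reaches it, so n = 11.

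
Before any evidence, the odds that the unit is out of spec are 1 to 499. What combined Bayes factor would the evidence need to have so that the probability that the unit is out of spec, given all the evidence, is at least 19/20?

Prior odds = 1/499.
Target odds = 0.95/0.05 = 19.
Required Bayes factor = 19 ÷ (1/499) = 9481.

9481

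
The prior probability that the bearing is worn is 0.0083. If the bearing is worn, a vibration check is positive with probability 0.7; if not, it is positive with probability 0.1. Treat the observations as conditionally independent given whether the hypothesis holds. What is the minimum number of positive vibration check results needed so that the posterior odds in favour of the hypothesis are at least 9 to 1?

Prior odds: 0.0083 ÷ 0.9917 = 83/9917.
Likelihood ratio of a positive = 0.7/0.1 = 7.
Target odds = 9.
Need (83/9917) × 7ⁿ ≥ 9, i.e. 7ⁿ ≥ 89253/83.
7³ = 343 falls short of 89253/83 but 7⁴ = 2401 reaches it, so n = 4.

4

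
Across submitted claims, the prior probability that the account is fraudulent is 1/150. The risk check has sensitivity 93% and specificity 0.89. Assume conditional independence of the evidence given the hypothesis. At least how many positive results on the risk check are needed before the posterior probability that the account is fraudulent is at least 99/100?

5

Prior odds = (1/150)/(149/150) = 1/149.
False-positive rate = 1 − 0.89 = 0.11; likelihood ratio of a positive = 0.93/0.11 = 93/11.
Target odds: 0.99 ÷ 0.01 = 99.
Require (93/11)ⁿ ≥ 99 ÷ (1/149) = 14751.
(93/11)⁴ = 74805201/14641 falls short of 14751 but (93/11)⁵ ≈43196.8 reaches it, so n = 5.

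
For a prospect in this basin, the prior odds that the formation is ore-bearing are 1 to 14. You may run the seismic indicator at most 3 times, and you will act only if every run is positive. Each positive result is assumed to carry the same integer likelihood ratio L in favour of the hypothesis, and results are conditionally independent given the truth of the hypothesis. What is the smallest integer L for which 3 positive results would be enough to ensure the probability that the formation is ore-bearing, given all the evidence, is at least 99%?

12

Prior odds = 1/14.
Target odds = 0.99/0.01 = 99.
Need L³ ≥ 99 ÷ (1/14) = 1386.
11³ = 1331 < 1386 ≤ 1728 = 12³, so L = 12.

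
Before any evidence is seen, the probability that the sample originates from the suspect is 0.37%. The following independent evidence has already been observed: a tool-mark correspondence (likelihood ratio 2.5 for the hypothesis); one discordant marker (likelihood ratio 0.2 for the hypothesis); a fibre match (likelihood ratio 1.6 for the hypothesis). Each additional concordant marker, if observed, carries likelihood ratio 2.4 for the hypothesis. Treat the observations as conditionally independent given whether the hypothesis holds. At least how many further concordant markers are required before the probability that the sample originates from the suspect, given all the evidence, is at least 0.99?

12

Prior odds = 0.0037/0.9963 = 37/9963.
Combined Bayes factor of the evidence already in hand = 2.5 × 0.2 × 1.6 = 0.8.
Odds after that evidence = (37/9963) × 0.8 = 148/49815.
Target odds = 0.99/0.01 = 99.
Need 2.4ⁿ ≥ 99 ÷ (148/49815) = 4931685/148.
2.4¹¹ ≈15216.8 falls short of 4931685/148 but 2.4¹² ≈36520.3 reaches it, so n = 12.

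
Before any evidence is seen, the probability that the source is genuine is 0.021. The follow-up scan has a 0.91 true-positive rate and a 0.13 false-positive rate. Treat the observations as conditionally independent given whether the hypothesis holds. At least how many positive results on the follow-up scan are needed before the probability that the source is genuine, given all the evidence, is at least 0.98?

Prior odds = 0.021/0.979 = 21/979.
Likelihood ratio of a positive result = 0.91/0.13 = 7.
Target odds: 0.98 ÷ 0.02 = 49.
Require 7ⁿ ≥ 49 ÷ (21/979) = 6853/3.
7³ = 343 falls short of 6853/3 but 7⁴ = 2401 reaches it, so n = 4.

4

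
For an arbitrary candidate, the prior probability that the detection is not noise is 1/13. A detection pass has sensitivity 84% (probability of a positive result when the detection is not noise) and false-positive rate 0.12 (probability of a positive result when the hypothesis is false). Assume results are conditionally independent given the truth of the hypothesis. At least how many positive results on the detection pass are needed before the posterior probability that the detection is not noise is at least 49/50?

4

Prior odds: (1/13) ÷ (12/13) = 1/12.
Likelihood ratio of a positive result = 0.84/0.12 = 7.
Target odds: 0.98 ÷ 0.02 = 49.
Require 7ⁿ ≥ 49 ÷ (1/12) = 588.
7³ = 343 falls short of 588 but 7⁴ = 2401 reaches it, so n = 4.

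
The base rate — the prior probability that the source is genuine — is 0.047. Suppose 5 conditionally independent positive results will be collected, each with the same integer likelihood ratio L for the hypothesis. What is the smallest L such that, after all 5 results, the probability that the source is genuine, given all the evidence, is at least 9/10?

Prior odds = 0.047/0.953 = 47/953.
Target odds = 0.9/0.1 = 9.
Need L⁵ ≥ 9 ÷ (47/953) = 8577/47.
2⁵ = 32 < 8577/47 ≤ 243 = 3⁵, so L = 3.

3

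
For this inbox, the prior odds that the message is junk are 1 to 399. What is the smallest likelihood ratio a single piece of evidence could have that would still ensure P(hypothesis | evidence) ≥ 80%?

Prior odds = 1/399.
Target odds = 0.8/0.2 = 4.
Required Bayes factor = 4 ÷ (1/399) = 1596.

1596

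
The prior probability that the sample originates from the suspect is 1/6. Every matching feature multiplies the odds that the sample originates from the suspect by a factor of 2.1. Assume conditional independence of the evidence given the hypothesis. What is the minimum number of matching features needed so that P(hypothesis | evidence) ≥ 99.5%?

Prior odds: (1/6) ÷ (5/6) = 0.2.
Likelihood ratio per matching feature = 2.1.
Target odds: 0.995 ÷ 0.005 = 199.
Require 2.1ⁿ ≥ 199 ÷ 0.2 = 995.
2.1⁹ ≈794.28 falls short of 995 but 2.1¹⁰ ≈1667.99 reaches it, so n = 10.

10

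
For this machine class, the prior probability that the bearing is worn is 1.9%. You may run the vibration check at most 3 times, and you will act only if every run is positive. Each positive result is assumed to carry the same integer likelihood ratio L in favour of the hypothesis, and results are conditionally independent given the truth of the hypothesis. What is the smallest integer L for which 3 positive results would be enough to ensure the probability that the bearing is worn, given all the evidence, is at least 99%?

Prior odds = 0.019/0.981 = 19/981.
Target odds = 0.99/0.01 = 99.
Need L³ ≥ 99 ÷ (19/981) = 97119/19.
17³ = 4913 < 97119/19 ≤ 5832 = 18³, so L = 18.

18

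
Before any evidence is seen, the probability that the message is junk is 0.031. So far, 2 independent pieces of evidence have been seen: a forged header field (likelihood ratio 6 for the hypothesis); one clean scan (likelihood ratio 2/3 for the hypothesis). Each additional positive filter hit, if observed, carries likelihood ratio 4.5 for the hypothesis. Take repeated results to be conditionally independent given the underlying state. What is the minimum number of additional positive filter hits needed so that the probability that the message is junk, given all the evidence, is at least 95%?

4

Prior odds = 0.031/0.969 = 31/969.
Combined Bayes factor of the evidence already in hand = 6 × (2/3) = 4.
Odds after that evidence = (31/969) × 4 = 124/969.
Target odds = 0.95/0.05 = 19.
Need 4.5ⁿ ≥ 19 ÷ (124/969) = 18411/124.
4.5³ = 91.125 falls short of 18411/124 but 4.5⁴ = 410.0625 reaches it, so n = 4.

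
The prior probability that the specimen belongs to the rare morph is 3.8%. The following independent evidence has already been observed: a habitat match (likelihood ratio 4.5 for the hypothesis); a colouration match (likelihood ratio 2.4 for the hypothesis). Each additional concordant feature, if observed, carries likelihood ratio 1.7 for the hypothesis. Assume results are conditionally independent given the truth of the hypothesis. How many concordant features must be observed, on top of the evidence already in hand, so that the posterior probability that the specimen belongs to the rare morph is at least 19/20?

Prior odds = 0.038/0.962 = 19/481.
Combined Bayes factor of the evidence already in hand = 4.5 × 2.4 = 10.8.
Odds after that evidence = (19/481) × 10.8 = 1026/2405.
Target odds = 0.95/0.05 = 19.
Need 1.7ⁿ ≥ 19 ÷ (1026/2405) = 2405/54.
1.7⁷ = 410338673/10000000 falls short of 2405/54 but 1.7⁸ ≈69.7576 reaches it, so n = 8.

8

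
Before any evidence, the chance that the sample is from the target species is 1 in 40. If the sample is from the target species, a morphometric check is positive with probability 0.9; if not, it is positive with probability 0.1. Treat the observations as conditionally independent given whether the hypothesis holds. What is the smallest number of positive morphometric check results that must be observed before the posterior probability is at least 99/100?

4

Prior odds: 0.025 ÷ 0.975 = 1/39.
Likelihood ratio of a positive = 0.9/0.1 = 9.
Target posterior odds = 0.99/0.01 = 99.
Need (1/39) × 9ⁿ ≥ 99, i.e. 9ⁿ ≥ 3861.
9³ = 729 falls short of 3861 but 9⁴ = 6561 reaches it, so n = 4.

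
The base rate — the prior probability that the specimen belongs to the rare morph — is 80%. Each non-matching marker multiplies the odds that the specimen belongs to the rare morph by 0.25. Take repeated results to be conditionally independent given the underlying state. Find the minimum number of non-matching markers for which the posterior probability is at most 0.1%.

6

Prior odds: 0.8 ÷ 0.2 = 4.
Likelihood ratio per non-matching marker = 0.25.
Target posterior odds = 0.001/0.999 = 1/999.
Require 0.25ⁿ ≤ 1/999 ÷ 4 = 1/3996.
0.25⁵ = 1/1024 is still above 1/3996 but 0.25⁶ = 1/4096 is at or below it, so n = 6.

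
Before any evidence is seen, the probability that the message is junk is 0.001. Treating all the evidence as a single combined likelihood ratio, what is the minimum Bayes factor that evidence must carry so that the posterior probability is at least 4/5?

Prior odds = 0.001/0.999 = 1/999.
Target odds = 0.8/0.2 = 4.
Required Bayes factor = 4 ÷ (1/999) = 3996.

3996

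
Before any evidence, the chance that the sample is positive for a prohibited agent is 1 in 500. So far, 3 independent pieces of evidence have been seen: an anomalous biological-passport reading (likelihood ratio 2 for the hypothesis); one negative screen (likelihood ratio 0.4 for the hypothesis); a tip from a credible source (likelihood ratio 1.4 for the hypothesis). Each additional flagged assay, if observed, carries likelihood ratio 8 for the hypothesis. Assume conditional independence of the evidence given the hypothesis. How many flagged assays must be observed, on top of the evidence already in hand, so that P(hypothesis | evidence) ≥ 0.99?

Prior odds = 0.002/0.998 = 1/499.
Combined Bayes factor of the evidence already in hand = 2 × 0.4 × 1.4 = 1.12.
Odds after that evidence = (1/499) × 1.12 = 28/12475.
Target odds = 0.99/0.01 = 99.
Need 8ⁿ ≥ 99 ÷ (28/12475) = 1235025/28.
8⁵ = 32768 falls short of 1235025/28 but 8⁶ = 262144 reaches it, so n = 6.

6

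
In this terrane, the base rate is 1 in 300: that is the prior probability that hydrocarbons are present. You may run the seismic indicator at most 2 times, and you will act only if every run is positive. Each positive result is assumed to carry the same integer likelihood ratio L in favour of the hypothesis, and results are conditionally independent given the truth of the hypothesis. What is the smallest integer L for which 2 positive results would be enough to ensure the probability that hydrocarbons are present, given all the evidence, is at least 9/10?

52

Prior odds = (1/300)/(299/300) = 1/299.
Target odds = 0.9/0.1 = 9.
Need L² ≥ 9 ÷ (1/299) = 2691.
51² = 2601 < 2691 ≤ 2704 = 52², so L = 52.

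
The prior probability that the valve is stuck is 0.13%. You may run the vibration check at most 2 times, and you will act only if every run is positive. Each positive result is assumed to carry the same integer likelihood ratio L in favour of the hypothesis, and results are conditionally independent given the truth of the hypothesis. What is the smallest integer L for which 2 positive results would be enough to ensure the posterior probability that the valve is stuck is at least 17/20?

66

Prior odds = 0.0013/0.9987 = 13/9987.
Target odds = 0.85/0.15 = 17/3.
Need L² ≥ 17/3 ÷ (13/9987) = 56593/13.
65² = 4225 < 56593/13 ≤ 4356 = 66², so L = 66.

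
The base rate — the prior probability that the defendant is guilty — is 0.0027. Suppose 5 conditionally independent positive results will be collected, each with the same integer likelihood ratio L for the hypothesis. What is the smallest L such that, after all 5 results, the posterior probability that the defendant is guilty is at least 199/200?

10

Prior odds = 0.0027/0.9973 = 27/9973.
Target odds = 0.995/0.005 = 199.
Need L⁵ ≥ 199 ÷ (27/9973) = 1984627/27.
9⁵ = 59049 < 1984627/27 ≤ 100000 = 10⁵, so L = 10.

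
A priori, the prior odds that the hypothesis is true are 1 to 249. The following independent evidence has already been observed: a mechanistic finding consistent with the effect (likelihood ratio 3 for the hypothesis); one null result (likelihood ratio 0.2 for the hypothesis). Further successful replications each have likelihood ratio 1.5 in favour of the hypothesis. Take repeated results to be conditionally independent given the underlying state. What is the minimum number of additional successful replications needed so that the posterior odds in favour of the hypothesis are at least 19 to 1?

Prior odds = 1/249.
Combined Bayes factor of the evidence already in hand = 3 × 0.2 = 0.6.
Odds after that evidence = (1/249) × 0.6 = 1/415.
Target odds = 19.
Need 1.5ⁿ ≥ 19 ÷ (1/415) = 7885.
1.5²² ≈7481.83 falls short of 7885 but 1.5²³ ≈11222.7 reaches it, so n = 23.

23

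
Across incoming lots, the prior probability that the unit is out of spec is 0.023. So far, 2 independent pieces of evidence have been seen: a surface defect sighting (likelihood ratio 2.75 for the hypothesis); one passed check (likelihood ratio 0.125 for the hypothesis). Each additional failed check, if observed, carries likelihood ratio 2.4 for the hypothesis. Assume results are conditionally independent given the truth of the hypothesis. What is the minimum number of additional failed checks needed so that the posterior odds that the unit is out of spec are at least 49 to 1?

10

Prior odds = 0.023/0.977 = 23/977.
Combined Bayes factor of the evidence already in hand = 2.75 × 0.125 = 0.34375.
Odds after that evidence = (23/977) × 0.34375 = 253/31264.
Target odds = 49.
Need 2.4ⁿ ≥ 49 ÷ (253/31264) = 1531936/253.
2.4⁹ ≈2641.81 falls short of 1531936/253 but 2.4¹⁰ ≈6340.34 reaches it, so n = 10.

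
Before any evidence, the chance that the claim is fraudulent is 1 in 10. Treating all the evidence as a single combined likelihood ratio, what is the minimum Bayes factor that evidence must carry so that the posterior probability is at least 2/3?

18

Prior odds = 0.1/0.9 = 1/9.
Target odds = (2/3)/(1/3) = 2.
Required Bayes factor = 2 ÷ (1/9) = 18.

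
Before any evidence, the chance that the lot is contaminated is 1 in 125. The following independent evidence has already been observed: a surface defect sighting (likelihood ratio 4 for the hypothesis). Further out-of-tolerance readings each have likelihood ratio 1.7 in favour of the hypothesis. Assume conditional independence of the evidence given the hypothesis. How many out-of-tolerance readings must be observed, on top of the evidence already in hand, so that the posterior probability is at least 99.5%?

Prior odds = 0.008/0.992 = 1/124.
Bayes factor of the evidence already in hand = 4.
Odds after that evidence = (1/124) × 4 = 1/31.
Target odds = 0.995/0.005 = 199.
Need 1.7ⁿ ≥ 199 ÷ (1/31) = 6169.
1.7¹⁶ ≈4866.12 falls short of 6169 but 1.7¹⁷ ≈8272.4 reaches it, so n = 17.

17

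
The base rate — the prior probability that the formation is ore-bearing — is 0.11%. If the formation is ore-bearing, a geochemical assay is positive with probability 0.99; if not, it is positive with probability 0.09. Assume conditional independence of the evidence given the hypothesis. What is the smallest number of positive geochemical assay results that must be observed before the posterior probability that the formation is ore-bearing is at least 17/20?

4

Prior odds = 0.0011/0.9989 = 11/9989.
Likelihood ratio of a positive = 0.99/0.09 = 11.
Target posterior odds = 0.85/0.15 = 17/3.
Require 11ⁿ ≥ 17/3 ÷ (11/9989) = 169813/33.
11³ = 1331 falls short of 169813/33 but 11⁴ = 14641 reaches it, so n = 4.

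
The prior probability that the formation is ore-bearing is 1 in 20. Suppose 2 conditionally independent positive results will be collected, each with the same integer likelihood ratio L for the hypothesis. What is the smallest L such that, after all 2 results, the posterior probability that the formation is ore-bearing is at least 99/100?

44

Prior odds = 0.05/0.95 = 1/19.
Target odds = 0.99/0.01 = 99.
Need L² ≥ 99 ÷ (1/19) = 1881.
43² = 1849 < 1881 ≤ 1936 = 44², so L = 44.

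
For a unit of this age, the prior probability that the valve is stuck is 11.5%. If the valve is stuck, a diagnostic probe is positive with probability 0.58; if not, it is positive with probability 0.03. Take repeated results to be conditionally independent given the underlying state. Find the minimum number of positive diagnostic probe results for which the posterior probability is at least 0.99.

Prior odds: 0.115 ÷ 0.885 = 23/177.
Likelihood ratio of a positive = 0.58/0.03 = 58/3.
Target odds: 0.99 ÷ 0.01 = 99.
Need (23/177) × (58/3)ⁿ ≥ 99, i.e. (58/3)ⁿ ≥ 17523/23.
(58/3)² = 3364/9 falls short of 17523/23 but (58/3)³ = 195112/27 reaches it, so n = 3.

3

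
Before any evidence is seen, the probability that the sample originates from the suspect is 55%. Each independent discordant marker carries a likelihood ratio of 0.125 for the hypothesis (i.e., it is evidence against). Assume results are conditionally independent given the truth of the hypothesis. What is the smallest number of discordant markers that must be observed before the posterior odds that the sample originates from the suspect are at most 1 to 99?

Prior odds: 0.55 ÷ 0.45 = 11/9.
Likelihood ratio per discordant marker = 0.125.
Target odds = 1/99.
Require 0.125ⁿ ≤ 1/99 ÷ (11/9) = 1/121.
0.125² = 0.015625 is still above 1/121 but 0.125³ = 0.001953125 is at or below it, so n = 3.

3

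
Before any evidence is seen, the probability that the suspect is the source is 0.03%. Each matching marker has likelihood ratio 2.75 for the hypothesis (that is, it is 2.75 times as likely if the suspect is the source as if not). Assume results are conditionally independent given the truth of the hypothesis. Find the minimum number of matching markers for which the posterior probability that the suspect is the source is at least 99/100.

Prior odds: 0.0003 ÷ 0.9997 = 3/9997.
Likelihood ratio per matching marker = 2.75.
Target posterior odds = 0.99/0.01 = 99.
Need (3/9997) × 2.75ⁿ ≥ 99, i.e. 2.75ⁿ ≥ 329901.
2.75¹² ≈187065 falls short of 329901 but 2.75¹³ ≈514428 reaches it, so n = 13.

13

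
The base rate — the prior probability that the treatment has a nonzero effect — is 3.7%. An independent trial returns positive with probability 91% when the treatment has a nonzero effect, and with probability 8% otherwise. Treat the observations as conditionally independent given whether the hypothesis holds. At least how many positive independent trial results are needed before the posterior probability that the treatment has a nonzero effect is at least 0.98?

3

Prior odds = 0.037/0.963 = 37/963.
Likelihood ratio of a positive result = 0.91/0.08 = 11.375.
Target posterior odds = 0.98/0.02 = 49.
Require 11.375ⁿ ≥ 49 ÷ (37/963) = 47187/37.
11.375² = 129.390625 falls short of 47187/37 but 11.375³ = 753571/512 reaches it, so n = 3.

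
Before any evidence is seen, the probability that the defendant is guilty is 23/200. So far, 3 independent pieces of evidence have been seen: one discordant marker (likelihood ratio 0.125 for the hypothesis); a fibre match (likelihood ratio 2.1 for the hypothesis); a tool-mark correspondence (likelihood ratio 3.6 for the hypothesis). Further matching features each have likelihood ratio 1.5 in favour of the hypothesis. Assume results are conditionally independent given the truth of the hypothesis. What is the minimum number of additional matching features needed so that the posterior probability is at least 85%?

Prior odds = 0.115/0.885 = 23/177.
Combined Bayes factor of the evidence already in hand = 0.125 × 2.1 × 3.6 = 0.945.
Odds after that evidence = (23/177) × 0.945 = 1449/11800.
Target odds = 0.85/0.15 = 17/3.
Need 1.5ⁿ ≥ 17/3 ÷ (1449/11800) = 200600/4347.
1.5⁹ = 19683/512 falls short of 200600/4347 but 1.5¹⁰ = 59049/1024 reaches it, so n = 10.

10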